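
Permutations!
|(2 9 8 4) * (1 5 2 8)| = 4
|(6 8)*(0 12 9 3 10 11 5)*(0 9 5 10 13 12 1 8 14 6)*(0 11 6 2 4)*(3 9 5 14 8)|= |(0 1 3 13 12 14 2 4)(6 8 11 10)|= 8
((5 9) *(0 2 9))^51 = ((0 2 9 5))^51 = (0 5 9 2)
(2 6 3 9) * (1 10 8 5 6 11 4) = (1 10 8 5 6 3 9 2 11 4) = [0, 10, 11, 9, 1, 6, 3, 7, 5, 2, 8, 4]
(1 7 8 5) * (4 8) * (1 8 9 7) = (4 9 7)(5 8) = [0, 1, 2, 3, 9, 8, 6, 4, 5, 7]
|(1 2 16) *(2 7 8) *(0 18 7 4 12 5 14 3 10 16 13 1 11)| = 15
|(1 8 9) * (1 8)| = |(8 9)| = 2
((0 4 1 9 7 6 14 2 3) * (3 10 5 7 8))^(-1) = (0 3 8 9 1 4)(2 14 6 7 5 10)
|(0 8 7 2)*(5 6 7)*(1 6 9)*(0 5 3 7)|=|(0 8 3 7 2 5 9 1 6)|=9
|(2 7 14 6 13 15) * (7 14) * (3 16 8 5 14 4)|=10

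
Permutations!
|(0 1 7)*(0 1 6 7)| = 4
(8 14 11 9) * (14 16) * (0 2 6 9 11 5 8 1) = [2, 0, 6, 3, 4, 8, 9, 7, 16, 1, 10, 11, 12, 13, 5, 15, 14] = (0 2 6 9 1)(5 8 16 14)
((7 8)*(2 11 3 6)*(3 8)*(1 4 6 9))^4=(1 11 9 2 3 6 7 4 8)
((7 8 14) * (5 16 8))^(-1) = ((5 16 8 14 7))^(-1) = (5 7 14 8 16)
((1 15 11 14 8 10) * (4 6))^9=(1 14)(4 6)(8 15)(10 11)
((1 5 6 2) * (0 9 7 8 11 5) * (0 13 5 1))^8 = (0 6 13 11 7)(1 8 9 2 5)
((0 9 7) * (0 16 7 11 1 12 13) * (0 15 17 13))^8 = ((0 9 11 1 12)(7 16)(13 15 17))^8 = (0 1 9 12 11)(13 17 15)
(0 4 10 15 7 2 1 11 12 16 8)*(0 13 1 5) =(0 4 10 15 7 2 5)(1 11 12 16 8 13) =[4, 11, 5, 3, 10, 0, 6, 2, 13, 9, 15, 12, 16, 1, 14, 7, 8]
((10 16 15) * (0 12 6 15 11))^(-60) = (0 15 11 6 16 12 10)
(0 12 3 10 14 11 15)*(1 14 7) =(0 12 3 10 7 1 14 11 15) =[12, 14, 2, 10, 4, 5, 6, 1, 8, 9, 7, 15, 3, 13, 11, 0]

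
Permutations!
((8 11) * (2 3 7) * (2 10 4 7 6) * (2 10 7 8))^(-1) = ((2 3 6 10 4 8 11))^(-1) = (2 11 8 4 10 6 3)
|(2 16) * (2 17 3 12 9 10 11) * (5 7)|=8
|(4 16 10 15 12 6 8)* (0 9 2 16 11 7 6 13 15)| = |(0 9 2 16 10)(4 11 7 6 8)(12 13 15)| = 15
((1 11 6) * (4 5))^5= (1 6 11)(4 5)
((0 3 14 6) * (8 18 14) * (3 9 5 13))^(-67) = ((0 9 5 13 3 8 18 14 6))^(-67) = (0 8 9 18 5 14 13 6 3)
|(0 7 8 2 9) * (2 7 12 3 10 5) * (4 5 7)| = |(0 12 3 10 7 8 4 5 2 9)| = 10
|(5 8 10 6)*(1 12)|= |(1 12)(5 8 10 6)|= 4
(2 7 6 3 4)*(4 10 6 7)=(2 4)(3 10 6)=[0, 1, 4, 10, 2, 5, 3, 7, 8, 9, 6]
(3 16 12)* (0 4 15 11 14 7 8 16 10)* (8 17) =(0 4 15 11 14 7 17 8 16 12 3 10) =[4, 1, 2, 10, 15, 5, 6, 17, 16, 9, 0, 14, 3, 13, 7, 11, 12, 8]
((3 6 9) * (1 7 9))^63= (1 3 7 6 9)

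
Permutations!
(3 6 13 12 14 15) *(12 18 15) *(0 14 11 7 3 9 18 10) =(0 14 12 11 7 3 6 13 10)(9 18 15) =[14, 1, 2, 6, 4, 5, 13, 3, 8, 18, 0, 7, 11, 10, 12, 9, 16, 17, 15]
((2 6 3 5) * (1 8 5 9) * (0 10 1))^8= ((0 10 1 8 5 2 6 3 9))^8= (0 9 3 6 2 5 8 1 10)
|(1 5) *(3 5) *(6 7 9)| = |(1 3 5)(6 7 9)| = 3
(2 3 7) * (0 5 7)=(0 5 7 2 3)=[5, 1, 3, 0, 4, 7, 6, 2]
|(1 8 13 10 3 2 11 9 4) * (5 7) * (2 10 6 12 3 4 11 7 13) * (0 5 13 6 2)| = |(0 5 6 12 3 10 4 1 8)(2 7 13)(9 11)| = 18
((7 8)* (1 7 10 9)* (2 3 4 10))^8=(10)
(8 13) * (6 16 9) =[0, 1, 2, 3, 4, 5, 16, 7, 13, 6, 10, 11, 12, 8, 14, 15, 9] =(6 16 9)(8 13)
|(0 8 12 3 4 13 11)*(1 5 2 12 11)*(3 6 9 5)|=60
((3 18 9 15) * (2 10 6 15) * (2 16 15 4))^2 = ((2 10 6 4)(3 18 9 16 15))^2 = (2 6)(3 9 15 18 16)(4 10)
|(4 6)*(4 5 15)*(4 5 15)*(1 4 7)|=6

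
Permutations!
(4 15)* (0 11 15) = (0 11 15 4) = [11, 1, 2, 3, 0, 5, 6, 7, 8, 9, 10, 15, 12, 13, 14, 4]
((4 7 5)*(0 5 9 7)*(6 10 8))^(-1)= (0 4 5)(6 8 10)(7 9)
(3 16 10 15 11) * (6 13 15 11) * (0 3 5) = (0 3 16 10 11 5)(6 13 15) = [3, 1, 2, 16, 4, 0, 13, 7, 8, 9, 11, 5, 12, 15, 14, 6, 10]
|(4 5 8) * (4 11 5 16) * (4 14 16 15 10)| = 6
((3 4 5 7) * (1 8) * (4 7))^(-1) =((1 8)(3 7)(4 5))^(-1) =(1 8)(3 7)(4 5)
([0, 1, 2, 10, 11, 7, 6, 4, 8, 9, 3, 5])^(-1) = (3 10)(4 7 5 11)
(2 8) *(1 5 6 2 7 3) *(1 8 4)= (1 5 6 2 4)(3 8 7)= [0, 5, 4, 8, 1, 6, 2, 3, 7]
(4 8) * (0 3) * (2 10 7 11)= (0 3)(2 10 7 11)(4 8)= [3, 1, 10, 0, 8, 5, 6, 11, 4, 9, 7, 2]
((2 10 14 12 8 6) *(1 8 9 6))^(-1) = ((1 8)(2 10 14 12 9 6))^(-1) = (1 8)(2 6 9 12 14 10)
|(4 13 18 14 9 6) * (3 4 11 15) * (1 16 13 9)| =30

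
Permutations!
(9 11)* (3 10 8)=[0, 1, 2, 10, 4, 5, 6, 7, 3, 11, 8, 9]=(3 10 8)(9 11)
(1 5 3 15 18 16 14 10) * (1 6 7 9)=(1 5 3 15 18 16 14 10 6 7 9)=[0, 5, 2, 15, 4, 3, 7, 9, 8, 1, 6, 11, 12, 13, 10, 18, 14, 17, 16]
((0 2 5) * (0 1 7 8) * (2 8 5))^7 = ((0 8)(1 7 5))^7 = (0 8)(1 7 5)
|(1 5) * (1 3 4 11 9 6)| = 7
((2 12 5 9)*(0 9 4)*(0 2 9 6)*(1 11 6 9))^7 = (0 1 6 9 11)(2 4 5 12)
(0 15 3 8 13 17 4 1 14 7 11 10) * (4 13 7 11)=(0 15 3 8 7 4 1 14 11 10)(13 17)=[15, 14, 2, 8, 1, 5, 6, 4, 7, 9, 0, 10, 12, 17, 11, 3, 16, 13]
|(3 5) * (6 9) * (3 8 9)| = 5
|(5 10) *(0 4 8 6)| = |(0 4 8 6)(5 10)| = 4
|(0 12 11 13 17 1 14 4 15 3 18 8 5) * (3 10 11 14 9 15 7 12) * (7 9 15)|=|(0 3 18 8 5)(1 15 10 11 13 17)(4 9 7 12 14)|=30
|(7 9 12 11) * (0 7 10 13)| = 7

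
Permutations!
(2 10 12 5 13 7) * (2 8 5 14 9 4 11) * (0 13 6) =[13, 1, 10, 3, 11, 6, 0, 8, 5, 4, 12, 2, 14, 7, 9] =(0 13 7 8 5 6)(2 10 12 14 9 4 11)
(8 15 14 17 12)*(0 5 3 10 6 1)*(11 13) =(0 5 3 10 6 1)(8 15 14 17 12)(11 13) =[5, 0, 2, 10, 4, 3, 1, 7, 15, 9, 6, 13, 8, 11, 17, 14, 16, 12]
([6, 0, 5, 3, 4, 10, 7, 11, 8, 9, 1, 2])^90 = (0 7 2 10)(1 6 11 5)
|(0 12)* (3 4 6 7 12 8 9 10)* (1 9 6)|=|(0 8 6 7 12)(1 9 10 3 4)|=5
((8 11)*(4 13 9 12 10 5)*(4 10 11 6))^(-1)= ((4 13 9 12 11 8 6)(5 10))^(-1)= (4 6 8 11 12 9 13)(5 10)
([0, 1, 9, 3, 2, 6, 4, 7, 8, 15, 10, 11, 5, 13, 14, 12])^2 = (2 15 5 4 9 12 6)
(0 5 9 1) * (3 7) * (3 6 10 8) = (0 5 9 1)(3 7 6 10 8) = [5, 0, 2, 7, 4, 9, 10, 6, 3, 1, 8]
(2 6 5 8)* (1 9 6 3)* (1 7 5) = (1 9 6)(2 3 7 5 8) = [0, 9, 3, 7, 4, 8, 1, 5, 2, 6]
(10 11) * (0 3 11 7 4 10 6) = (0 3 11 6)(4 10 7) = [3, 1, 2, 11, 10, 5, 0, 4, 8, 9, 7, 6]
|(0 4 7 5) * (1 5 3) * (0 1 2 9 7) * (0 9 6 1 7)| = 6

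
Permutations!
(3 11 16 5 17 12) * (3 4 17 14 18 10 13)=(3 11 16 5 14 18 10 13)(4 17 12)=[0, 1, 2, 11, 17, 14, 6, 7, 8, 9, 13, 16, 4, 3, 18, 15, 5, 12, 10]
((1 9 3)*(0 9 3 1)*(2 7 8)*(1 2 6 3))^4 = ((0 9 2 7 8 6 3))^4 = (0 8 9 6 2 3 7)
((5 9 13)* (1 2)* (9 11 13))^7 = (1 2)(5 11 13) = ((1 2)(5 11 13))^7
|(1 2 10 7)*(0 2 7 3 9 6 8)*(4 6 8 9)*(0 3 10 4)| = 14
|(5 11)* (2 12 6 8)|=|(2 12 6 8)(5 11)|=4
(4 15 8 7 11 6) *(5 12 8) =[0, 1, 2, 3, 15, 12, 4, 11, 7, 9, 10, 6, 8, 13, 14, 5] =(4 15 5 12 8 7 11 6)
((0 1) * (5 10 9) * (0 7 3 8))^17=((0 1 7 3 8)(5 10 9))^17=(0 7 8 1 3)(5 9 10)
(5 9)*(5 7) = (5 9 7) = [0, 1, 2, 3, 4, 9, 6, 5, 8, 7]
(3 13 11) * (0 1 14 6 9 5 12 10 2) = (0 1 14 6 9 5 12 10 2)(3 13 11) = [1, 14, 0, 13, 4, 12, 9, 7, 8, 5, 2, 3, 10, 11, 6]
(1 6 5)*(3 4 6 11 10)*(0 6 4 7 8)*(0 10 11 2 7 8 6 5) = (11)(0 5 1 2 7 6)(3 8 10) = [5, 2, 7, 8, 4, 1, 0, 6, 10, 9, 3, 11]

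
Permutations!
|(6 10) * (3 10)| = |(3 10 6)| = 3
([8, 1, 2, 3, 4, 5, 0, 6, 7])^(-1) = [6, 1, 2, 3, 4, 5, 7, 8, 0]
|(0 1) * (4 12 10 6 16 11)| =6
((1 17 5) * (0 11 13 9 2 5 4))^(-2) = ((0 11 13 9 2 5 1 17 4))^(-2) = (0 17 5 9 11 4 1 2 13)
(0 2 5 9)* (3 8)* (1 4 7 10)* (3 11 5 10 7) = (0 2 10 1 4 3 8 11 5 9) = [2, 4, 10, 8, 3, 9, 6, 7, 11, 0, 1, 5]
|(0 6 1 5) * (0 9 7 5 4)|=|(0 6 1 4)(5 9 7)|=12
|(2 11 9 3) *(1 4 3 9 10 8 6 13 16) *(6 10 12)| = |(1 4 3 2 11 12 6 13 16)(8 10)| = 18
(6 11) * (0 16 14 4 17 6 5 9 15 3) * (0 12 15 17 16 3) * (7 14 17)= [3, 1, 2, 12, 16, 9, 11, 14, 8, 7, 10, 5, 15, 13, 4, 0, 17, 6]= (0 3 12 15)(4 16 17 6 11 5 9 7 14)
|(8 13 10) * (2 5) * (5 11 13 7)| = 7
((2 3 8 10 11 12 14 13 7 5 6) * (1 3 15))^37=(1 2 5 13 12 10 3 15 6 7 14 11 8)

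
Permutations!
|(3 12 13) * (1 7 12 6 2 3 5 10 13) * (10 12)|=6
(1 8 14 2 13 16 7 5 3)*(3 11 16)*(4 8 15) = [0, 15, 13, 1, 8, 11, 6, 5, 14, 9, 10, 16, 12, 3, 2, 4, 7] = (1 15 4 8 14 2 13 3)(5 11 16 7)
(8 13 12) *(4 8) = (4 8 13 12) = [0, 1, 2, 3, 8, 5, 6, 7, 13, 9, 10, 11, 4, 12]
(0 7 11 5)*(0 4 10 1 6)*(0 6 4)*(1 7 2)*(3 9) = (0 2 1 4 10 7 11 5)(3 9) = [2, 4, 1, 9, 10, 0, 6, 11, 8, 3, 7, 5]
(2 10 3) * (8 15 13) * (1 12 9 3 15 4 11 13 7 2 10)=[0, 12, 1, 10, 11, 5, 6, 2, 4, 3, 15, 13, 9, 8, 14, 7]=(1 12 9 3 10 15 7 2)(4 11 13 8)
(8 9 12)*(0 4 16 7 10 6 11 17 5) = (0 4 16 7 10 6 11 17 5)(8 9 12) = [4, 1, 2, 3, 16, 0, 11, 10, 9, 12, 6, 17, 8, 13, 14, 15, 7, 5]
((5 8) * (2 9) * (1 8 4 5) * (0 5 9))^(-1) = (0 2 9 4 5)(1 8)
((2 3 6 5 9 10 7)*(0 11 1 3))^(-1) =(0 2 7 10 9 5 6 3 1 11)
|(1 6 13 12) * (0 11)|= |(0 11)(1 6 13 12)|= 4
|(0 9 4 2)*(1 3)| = 4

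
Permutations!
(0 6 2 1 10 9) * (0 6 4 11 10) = (0 4 11 10 9 6 2 1) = [4, 0, 1, 3, 11, 5, 2, 7, 8, 6, 9, 10]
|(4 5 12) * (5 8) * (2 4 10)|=6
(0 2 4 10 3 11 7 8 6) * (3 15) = [2, 1, 4, 11, 10, 5, 0, 8, 6, 9, 15, 7, 12, 13, 14, 3] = (0 2 4 10 15 3 11 7 8 6)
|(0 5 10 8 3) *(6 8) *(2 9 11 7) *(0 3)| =20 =|(0 5 10 6 8)(2 9 11 7)|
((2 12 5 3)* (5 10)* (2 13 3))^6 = (13)(2 10)(5 12)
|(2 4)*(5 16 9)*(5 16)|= |(2 4)(9 16)|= 2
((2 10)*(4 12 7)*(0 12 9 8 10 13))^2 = ((0 12 7 4 9 8 10 2 13))^2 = (0 7 9 10 13 12 4 8 2)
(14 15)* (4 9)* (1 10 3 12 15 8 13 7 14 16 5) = (1 10 3 12 15 16 5)(4 9)(7 14 8 13) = [0, 10, 2, 12, 9, 1, 6, 14, 13, 4, 3, 11, 15, 7, 8, 16, 5]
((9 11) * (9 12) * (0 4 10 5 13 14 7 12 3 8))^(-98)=(0 3 9 7 13 10)(4 8 11 12 14 5)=((0 4 10 5 13 14 7 12 9 11 3 8))^(-98)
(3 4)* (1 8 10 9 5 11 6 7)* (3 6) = (1 8 10 9 5 11 3 4 6 7) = [0, 8, 2, 4, 6, 11, 7, 1, 10, 5, 9, 3]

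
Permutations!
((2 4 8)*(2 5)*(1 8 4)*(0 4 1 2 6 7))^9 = (0 1 5 7 4 8 6)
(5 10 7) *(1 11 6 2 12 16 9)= (1 11 6 2 12 16 9)(5 10 7)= [0, 11, 12, 3, 4, 10, 2, 5, 8, 1, 7, 6, 16, 13, 14, 15, 9]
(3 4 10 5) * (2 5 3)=(2 5)(3 4 10)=[0, 1, 5, 4, 10, 2, 6, 7, 8, 9, 3]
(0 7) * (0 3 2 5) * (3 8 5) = (0 7 8 5)(2 3) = [7, 1, 3, 2, 4, 0, 6, 8, 5]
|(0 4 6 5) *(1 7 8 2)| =|(0 4 6 5)(1 7 8 2)| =4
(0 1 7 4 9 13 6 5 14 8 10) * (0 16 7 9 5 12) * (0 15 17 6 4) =(0 1 9 13 4 5 14 8 10 16 7)(6 12 15 17) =[1, 9, 2, 3, 5, 14, 12, 0, 10, 13, 16, 11, 15, 4, 8, 17, 7, 6]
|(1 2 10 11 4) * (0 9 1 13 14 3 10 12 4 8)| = |(0 9 1 2 12 4 13 14 3 10 11 8)| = 12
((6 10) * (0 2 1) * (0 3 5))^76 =((0 2 1 3 5)(6 10))^76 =(10)(0 2 1 3 5)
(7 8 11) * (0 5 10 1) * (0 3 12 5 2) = (0 2)(1 3 12 5 10)(7 8 11) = [2, 3, 0, 12, 4, 10, 6, 8, 11, 9, 1, 7, 5]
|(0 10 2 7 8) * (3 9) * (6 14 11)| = 30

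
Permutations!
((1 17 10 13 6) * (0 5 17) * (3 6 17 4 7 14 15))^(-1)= ((0 5 4 7 14 15 3 6 1)(10 13 17))^(-1)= (0 1 6 3 15 14 7 4 5)(10 17 13)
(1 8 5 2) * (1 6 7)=[0, 8, 6, 3, 4, 2, 7, 1, 5]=(1 8 5 2 6 7)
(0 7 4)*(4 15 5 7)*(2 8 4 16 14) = (0 16 14 2 8 4)(5 7 15) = [16, 1, 8, 3, 0, 7, 6, 15, 4, 9, 10, 11, 12, 13, 2, 5, 14]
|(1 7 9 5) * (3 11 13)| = |(1 7 9 5)(3 11 13)| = 12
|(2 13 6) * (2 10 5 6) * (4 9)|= |(2 13)(4 9)(5 6 10)|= 6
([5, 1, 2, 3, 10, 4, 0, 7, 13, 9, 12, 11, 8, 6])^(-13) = [10, 1, 2, 3, 8, 12, 4, 7, 0, 9, 13, 11, 6, 5]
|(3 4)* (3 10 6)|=|(3 4 10 6)|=4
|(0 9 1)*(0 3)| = 4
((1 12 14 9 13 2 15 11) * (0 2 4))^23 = ((0 2 15 11 1 12 14 9 13 4))^23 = (0 11 14 4 15 12 13 2 1 9)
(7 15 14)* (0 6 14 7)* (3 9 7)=[6, 1, 2, 9, 4, 5, 14, 15, 8, 7, 10, 11, 12, 13, 0, 3]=(0 6 14)(3 9 7 15)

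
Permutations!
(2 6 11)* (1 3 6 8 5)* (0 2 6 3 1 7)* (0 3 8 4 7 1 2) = [0, 2, 4, 8, 7, 1, 11, 3, 5, 9, 10, 6] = (1 2 4 7 3 8 5)(6 11)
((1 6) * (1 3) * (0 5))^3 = ((0 5)(1 6 3))^3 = (6)(0 5)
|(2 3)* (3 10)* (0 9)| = |(0 9)(2 10 3)| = 6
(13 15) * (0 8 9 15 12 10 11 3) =(0 8 9 15 13 12 10 11 3) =[8, 1, 2, 0, 4, 5, 6, 7, 9, 15, 11, 3, 10, 12, 14, 13]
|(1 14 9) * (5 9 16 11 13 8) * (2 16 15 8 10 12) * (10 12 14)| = 35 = |(1 10 14 15 8 5 9)(2 16 11 13 12)|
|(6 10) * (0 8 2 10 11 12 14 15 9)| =10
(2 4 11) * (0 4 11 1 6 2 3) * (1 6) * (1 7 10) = [4, 7, 11, 0, 6, 5, 2, 10, 8, 9, 1, 3] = (0 4 6 2 11 3)(1 7 10)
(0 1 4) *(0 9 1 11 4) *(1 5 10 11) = (0 1)(4 9 5 10 11) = [1, 0, 2, 3, 9, 10, 6, 7, 8, 5, 11, 4]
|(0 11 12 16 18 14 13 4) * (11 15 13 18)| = 12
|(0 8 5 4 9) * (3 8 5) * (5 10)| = 10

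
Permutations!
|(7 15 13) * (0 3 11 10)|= |(0 3 11 10)(7 15 13)|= 12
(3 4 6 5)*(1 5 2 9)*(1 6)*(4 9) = [0, 5, 4, 9, 1, 3, 2, 7, 8, 6] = (1 5 3 9 6 2 4)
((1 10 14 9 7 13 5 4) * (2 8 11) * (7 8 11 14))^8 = (1 7 5)(4 10 13)(8 9 14)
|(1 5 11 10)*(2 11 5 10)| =2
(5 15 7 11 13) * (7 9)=[0, 1, 2, 3, 4, 15, 6, 11, 8, 7, 10, 13, 12, 5, 14, 9]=(5 15 9 7 11 13)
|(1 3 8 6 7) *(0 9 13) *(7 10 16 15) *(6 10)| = |(0 9 13)(1 3 8 10 16 15 7)| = 21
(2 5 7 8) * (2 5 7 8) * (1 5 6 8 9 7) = (1 5 9 7 2)(6 8) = [0, 5, 1, 3, 4, 9, 8, 2, 6, 7]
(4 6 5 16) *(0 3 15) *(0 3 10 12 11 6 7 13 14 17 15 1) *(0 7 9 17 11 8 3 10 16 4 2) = (0 16 2)(1 7 13 14 11 6 5 4 9 17 15 10 12 8 3) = [16, 7, 0, 1, 9, 4, 5, 13, 3, 17, 12, 6, 8, 14, 11, 10, 2, 15]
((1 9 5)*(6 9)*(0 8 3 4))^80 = ((0 8 3 4)(1 6 9 5))^80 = (9)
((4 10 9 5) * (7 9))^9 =((4 10 7 9 5))^9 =(4 5 9 7 10)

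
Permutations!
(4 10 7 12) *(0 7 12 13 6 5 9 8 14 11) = (0 7 13 6 5 9 8 14 11)(4 10 12) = [7, 1, 2, 3, 10, 9, 5, 13, 14, 8, 12, 0, 4, 6, 11]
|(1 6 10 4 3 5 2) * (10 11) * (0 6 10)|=6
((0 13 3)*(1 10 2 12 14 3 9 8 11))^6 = (0 10 13 2 9 12 8 14 11 3 1)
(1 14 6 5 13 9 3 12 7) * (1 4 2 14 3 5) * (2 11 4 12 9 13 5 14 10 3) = (1 2 10 3 9 14 6)(4 11)(7 12) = [0, 2, 10, 9, 11, 5, 1, 12, 8, 14, 3, 4, 7, 13, 6]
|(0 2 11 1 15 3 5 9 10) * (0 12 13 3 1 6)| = 12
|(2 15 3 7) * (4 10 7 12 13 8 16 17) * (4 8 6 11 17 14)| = |(2 15 3 12 13 6 11 17 8 16 14 4 10 7)| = 14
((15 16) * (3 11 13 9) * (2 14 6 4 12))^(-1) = ((2 14 6 4 12)(3 11 13 9)(15 16))^(-1) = (2 12 4 6 14)(3 9 13 11)(15 16)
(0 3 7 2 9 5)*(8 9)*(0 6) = (0 3 7 2 8 9 5 6) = [3, 1, 8, 7, 4, 6, 0, 2, 9, 5]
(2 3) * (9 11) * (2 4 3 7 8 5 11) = (2 7 8 5 11 9)(3 4) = [0, 1, 7, 4, 3, 11, 6, 8, 5, 2, 10, 9]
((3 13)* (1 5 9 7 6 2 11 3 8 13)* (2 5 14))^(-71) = (1 3 11 2 14)(5 9 7 6)(8 13)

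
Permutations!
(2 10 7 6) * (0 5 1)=(0 5 1)(2 10 7 6)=[5, 0, 10, 3, 4, 1, 2, 6, 8, 9, 7]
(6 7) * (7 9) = (6 9 7) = [0, 1, 2, 3, 4, 5, 9, 6, 8, 7]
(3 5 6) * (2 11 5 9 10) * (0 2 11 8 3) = (0 2 8 3 9 10 11 5 6) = [2, 1, 8, 9, 4, 6, 0, 7, 3, 10, 11, 5]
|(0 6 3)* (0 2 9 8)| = |(0 6 3 2 9 8)| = 6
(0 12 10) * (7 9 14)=(0 12 10)(7 9 14)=[12, 1, 2, 3, 4, 5, 6, 9, 8, 14, 0, 11, 10, 13, 7]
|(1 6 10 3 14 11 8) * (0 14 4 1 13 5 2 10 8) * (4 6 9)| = 21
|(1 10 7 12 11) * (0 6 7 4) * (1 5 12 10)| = 15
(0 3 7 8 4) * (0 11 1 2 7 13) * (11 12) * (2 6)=(0 3 13)(1 6 2 7 8 4 12 11)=[3, 6, 7, 13, 12, 5, 2, 8, 4, 9, 10, 1, 11, 0]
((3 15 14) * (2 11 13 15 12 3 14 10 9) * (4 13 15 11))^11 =((2 4 13 11 15 10 9)(3 12))^11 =(2 15 4 10 13 9 11)(3 12)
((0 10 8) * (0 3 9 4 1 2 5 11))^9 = (0 11 5 2 1 4 9 3 8 10)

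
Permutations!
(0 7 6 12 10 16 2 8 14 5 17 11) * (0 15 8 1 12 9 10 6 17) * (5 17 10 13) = (0 7 10 16 2 1 12 6 9 13 5)(8 14 17 11 15) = [7, 12, 1, 3, 4, 0, 9, 10, 14, 13, 16, 15, 6, 5, 17, 8, 2, 11]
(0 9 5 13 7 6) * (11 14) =[9, 1, 2, 3, 4, 13, 0, 6, 8, 5, 10, 14, 12, 7, 11] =(0 9 5 13 7 6)(11 14)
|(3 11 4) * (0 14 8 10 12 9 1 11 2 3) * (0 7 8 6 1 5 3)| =|(0 14 6 1 11 4 7 8 10 12 9 5 3 2)| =14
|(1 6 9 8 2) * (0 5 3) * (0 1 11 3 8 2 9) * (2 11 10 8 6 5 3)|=5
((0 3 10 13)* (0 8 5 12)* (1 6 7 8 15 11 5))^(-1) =((0 3 10 13 15 11 5 12)(1 6 7 8))^(-1) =(0 12 5 11 15 13 10 3)(1 8 7 6)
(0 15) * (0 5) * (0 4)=[15, 1, 2, 3, 0, 4, 6, 7, 8, 9, 10, 11, 12, 13, 14, 5]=(0 15 5 4)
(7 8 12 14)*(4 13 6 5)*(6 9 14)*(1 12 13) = (1 12 6 5 4)(7 8 13 9 14) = [0, 12, 2, 3, 1, 4, 5, 8, 13, 14, 10, 11, 6, 9, 7]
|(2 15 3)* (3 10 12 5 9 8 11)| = 9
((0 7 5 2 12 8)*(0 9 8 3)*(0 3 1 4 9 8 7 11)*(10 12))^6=((0 11)(1 4 9 7 5 2 10 12))^6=(1 10 5 9)(2 7 4 12)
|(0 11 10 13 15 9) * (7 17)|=6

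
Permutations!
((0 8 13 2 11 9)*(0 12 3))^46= ((0 8 13 2 11 9 12 3))^46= (0 12 11 13)(2 8 3 9)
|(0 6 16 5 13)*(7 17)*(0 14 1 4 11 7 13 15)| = |(0 6 16 5 15)(1 4 11 7 17 13 14)| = 35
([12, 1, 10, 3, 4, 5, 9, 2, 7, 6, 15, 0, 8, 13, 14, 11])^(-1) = [11, 1, 7, 3, 4, 5, 9, 8, 12, 6, 2, 15, 0, 13, 14, 10]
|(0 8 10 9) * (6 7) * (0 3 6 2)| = 8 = |(0 8 10 9 3 6 7 2)|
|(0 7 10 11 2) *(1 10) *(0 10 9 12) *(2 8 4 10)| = 20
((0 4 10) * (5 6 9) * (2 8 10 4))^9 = ((0 2 8 10)(5 6 9))^9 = (0 2 8 10)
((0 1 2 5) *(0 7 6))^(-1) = ((0 1 2 5 7 6))^(-1) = (0 6 7 5 2 1)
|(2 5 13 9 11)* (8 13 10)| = |(2 5 10 8 13 9 11)| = 7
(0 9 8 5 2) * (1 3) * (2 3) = (0 9 8 5 3 1 2) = [9, 2, 0, 1, 4, 3, 6, 7, 5, 8]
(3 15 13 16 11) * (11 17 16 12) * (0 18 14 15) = (0 18 14 15 13 12 11 3)(16 17) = [18, 1, 2, 0, 4, 5, 6, 7, 8, 9, 10, 3, 11, 12, 15, 13, 17, 16, 14]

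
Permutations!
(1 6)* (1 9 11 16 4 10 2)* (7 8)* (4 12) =(1 6 9 11 16 12 4 10 2)(7 8) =[0, 6, 1, 3, 10, 5, 9, 8, 7, 11, 2, 16, 4, 13, 14, 15, 12]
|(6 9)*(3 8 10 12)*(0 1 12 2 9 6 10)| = |(0 1 12 3 8)(2 9 10)| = 15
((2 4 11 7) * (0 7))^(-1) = (0 11 4 2 7) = ((0 7 2 4 11))^(-1)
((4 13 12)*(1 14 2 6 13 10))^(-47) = ((1 14 2 6 13 12 4 10))^(-47) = (1 14 2 6 13 12 4 10)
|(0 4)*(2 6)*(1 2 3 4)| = 6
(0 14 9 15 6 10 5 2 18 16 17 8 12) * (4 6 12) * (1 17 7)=(0 14 9 15 12)(1 17 8 4 6 10 5 2 18 16 7)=[14, 17, 18, 3, 6, 2, 10, 1, 4, 15, 5, 11, 0, 13, 9, 12, 7, 8, 16]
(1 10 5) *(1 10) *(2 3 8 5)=(2 3 8 5 10)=[0, 1, 3, 8, 4, 10, 6, 7, 5, 9, 2]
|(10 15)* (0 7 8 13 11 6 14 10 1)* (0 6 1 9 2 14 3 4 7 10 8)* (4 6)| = |(0 10 15 9 2 14 8 13 11 1 4 7)(3 6)| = 12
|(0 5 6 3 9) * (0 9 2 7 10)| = |(0 5 6 3 2 7 10)| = 7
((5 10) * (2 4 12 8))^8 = (12)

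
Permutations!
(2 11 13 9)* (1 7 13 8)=(1 7 13 9 2 11 8)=[0, 7, 11, 3, 4, 5, 6, 13, 1, 2, 10, 8, 12, 9]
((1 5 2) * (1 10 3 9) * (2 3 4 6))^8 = ((1 5 3 9)(2 10 4 6))^8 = (10)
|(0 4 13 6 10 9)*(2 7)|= 6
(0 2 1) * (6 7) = (0 2 1)(6 7) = [2, 0, 1, 3, 4, 5, 7, 6]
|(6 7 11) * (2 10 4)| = 3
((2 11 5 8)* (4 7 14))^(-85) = (2 8 5 11)(4 14 7)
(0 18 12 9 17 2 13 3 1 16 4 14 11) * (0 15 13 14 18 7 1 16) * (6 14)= (0 7 1)(2 6 14 11 15 13 3 16 4 18 12 9 17)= [7, 0, 6, 16, 18, 5, 14, 1, 8, 17, 10, 15, 9, 3, 11, 13, 4, 2, 12]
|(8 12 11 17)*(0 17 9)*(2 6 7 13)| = |(0 17 8 12 11 9)(2 6 7 13)| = 12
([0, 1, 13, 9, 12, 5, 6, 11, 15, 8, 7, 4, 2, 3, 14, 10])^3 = [0, 1, 9, 15, 13, 5, 6, 12, 7, 10, 4, 2, 3, 8, 14, 11]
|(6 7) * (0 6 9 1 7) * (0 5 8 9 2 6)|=7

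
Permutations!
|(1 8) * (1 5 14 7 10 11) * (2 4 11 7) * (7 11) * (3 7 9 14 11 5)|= |(1 8 3 7 10 5 11)(2 4 9 14)|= 28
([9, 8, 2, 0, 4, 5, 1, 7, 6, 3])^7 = (0 9 3)(1 8 6)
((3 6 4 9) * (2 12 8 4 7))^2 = ((2 12 8 4 9 3 6 7))^2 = (2 8 9 6)(3 7 12 4)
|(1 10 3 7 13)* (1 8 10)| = |(3 7 13 8 10)| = 5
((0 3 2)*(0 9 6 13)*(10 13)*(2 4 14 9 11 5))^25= ((0 3 4 14 9 6 10 13)(2 11 5))^25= (0 3 4 14 9 6 10 13)(2 11 5)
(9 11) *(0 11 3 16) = (0 11 9 3 16) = [11, 1, 2, 16, 4, 5, 6, 7, 8, 3, 10, 9, 12, 13, 14, 15, 0]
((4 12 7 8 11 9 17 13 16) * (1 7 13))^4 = ((1 7 8 11 9 17)(4 12 13 16))^4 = (1 9 8)(7 17 11)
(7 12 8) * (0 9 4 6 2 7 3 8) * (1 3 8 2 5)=(0 9 4 6 5 1 3 2 7 12)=[9, 3, 7, 2, 6, 1, 5, 12, 8, 4, 10, 11, 0]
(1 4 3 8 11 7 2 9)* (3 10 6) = (1 4 10 6 3 8 11 7 2 9) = [0, 4, 9, 8, 10, 5, 3, 2, 11, 1, 6, 7]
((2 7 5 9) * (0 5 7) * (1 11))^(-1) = (0 2 9 5)(1 11) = ((0 5 9 2)(1 11))^(-1)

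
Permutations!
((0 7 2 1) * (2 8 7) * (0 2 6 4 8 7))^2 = (0 4)(6 8)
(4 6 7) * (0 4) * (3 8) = (0 4 6 7)(3 8) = [4, 1, 2, 8, 6, 5, 7, 0, 3]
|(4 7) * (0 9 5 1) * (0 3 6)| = 6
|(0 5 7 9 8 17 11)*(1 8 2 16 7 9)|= 10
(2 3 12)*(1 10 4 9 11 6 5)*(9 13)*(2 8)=(1 10 4 13 9 11 6 5)(2 3 12 8)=[0, 10, 3, 12, 13, 1, 5, 7, 2, 11, 4, 6, 8, 9]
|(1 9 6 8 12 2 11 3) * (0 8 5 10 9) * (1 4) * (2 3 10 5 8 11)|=10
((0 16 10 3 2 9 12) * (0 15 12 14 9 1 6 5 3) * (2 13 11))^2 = ((0 16 10)(1 6 5 3 13 11 2)(9 14)(12 15))^2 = (0 10 16)(1 5 13 2 6 3 11)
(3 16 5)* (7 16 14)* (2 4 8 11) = [0, 1, 4, 14, 8, 3, 6, 16, 11, 9, 10, 2, 12, 13, 7, 15, 5] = (2 4 8 11)(3 14 7 16 5)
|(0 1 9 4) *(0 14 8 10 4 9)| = 4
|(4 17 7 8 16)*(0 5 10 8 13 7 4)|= 10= |(0 5 10 8 16)(4 17)(7 13)|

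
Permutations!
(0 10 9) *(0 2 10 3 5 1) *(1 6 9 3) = (0 1)(2 10 3 5 6 9) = [1, 0, 10, 5, 4, 6, 9, 7, 8, 2, 3]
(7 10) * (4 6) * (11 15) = (4 6)(7 10)(11 15) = [0, 1, 2, 3, 6, 5, 4, 10, 8, 9, 7, 15, 12, 13, 14, 11]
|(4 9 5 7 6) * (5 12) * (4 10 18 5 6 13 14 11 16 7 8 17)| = 45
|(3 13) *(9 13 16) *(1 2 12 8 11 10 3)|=10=|(1 2 12 8 11 10 3 16 9 13)|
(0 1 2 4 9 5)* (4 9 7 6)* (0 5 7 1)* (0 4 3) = [4, 2, 9, 0, 1, 5, 3, 6, 8, 7] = (0 4 1 2 9 7 6 3)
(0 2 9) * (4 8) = [2, 1, 9, 3, 8, 5, 6, 7, 4, 0] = (0 2 9)(4 8)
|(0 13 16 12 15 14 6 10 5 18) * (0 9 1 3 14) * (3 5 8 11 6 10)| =|(0 13 16 12 15)(1 5 18 9)(3 14 10 8 11 6)| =60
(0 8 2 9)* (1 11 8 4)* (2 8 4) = (0 2 9)(1 11 4) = [2, 11, 9, 3, 1, 5, 6, 7, 8, 0, 10, 4]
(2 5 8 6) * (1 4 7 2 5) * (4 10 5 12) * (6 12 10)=(1 6 10 5 8 12 4 7 2)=[0, 6, 1, 3, 7, 8, 10, 2, 12, 9, 5, 11, 4]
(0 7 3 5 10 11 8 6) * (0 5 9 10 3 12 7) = (3 9 10 11 8 6 5)(7 12) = [0, 1, 2, 9, 4, 3, 5, 12, 6, 10, 11, 8, 7]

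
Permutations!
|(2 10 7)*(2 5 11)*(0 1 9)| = |(0 1 9)(2 10 7 5 11)| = 15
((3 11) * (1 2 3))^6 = (1 3)(2 11)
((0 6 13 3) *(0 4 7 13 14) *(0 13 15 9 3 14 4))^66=(0 7 3 4 9 6 15)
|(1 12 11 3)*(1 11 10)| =|(1 12 10)(3 11)| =6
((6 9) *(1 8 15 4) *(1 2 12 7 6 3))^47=(1 6 2 8 9 12 15 3 7 4)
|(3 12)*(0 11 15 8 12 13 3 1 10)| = 14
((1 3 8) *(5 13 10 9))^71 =(1 8 3)(5 9 10 13) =((1 3 8)(5 13 10 9))^71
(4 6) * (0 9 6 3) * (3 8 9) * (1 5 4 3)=(0 1 5 4 8 9 6 3)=[1, 5, 2, 0, 8, 4, 3, 7, 9, 6]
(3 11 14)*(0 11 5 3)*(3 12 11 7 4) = [7, 1, 2, 5, 3, 12, 6, 4, 8, 9, 10, 14, 11, 13, 0] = (0 7 4 3 5 12 11 14)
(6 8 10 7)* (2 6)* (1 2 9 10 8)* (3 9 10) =(1 2 6)(3 9)(7 10) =[0, 2, 6, 9, 4, 5, 1, 10, 8, 3, 7]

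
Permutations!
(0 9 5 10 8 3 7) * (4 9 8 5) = [8, 1, 2, 7, 9, 10, 6, 0, 3, 4, 5] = (0 8 3 7)(4 9)(5 10)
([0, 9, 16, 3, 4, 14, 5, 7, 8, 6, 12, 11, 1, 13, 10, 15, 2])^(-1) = (1 12 10 14 5 6 9)(2 16)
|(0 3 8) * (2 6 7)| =|(0 3 8)(2 6 7)| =3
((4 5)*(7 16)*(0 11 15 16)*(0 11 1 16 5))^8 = (16)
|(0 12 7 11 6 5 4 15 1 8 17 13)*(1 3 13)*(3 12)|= 21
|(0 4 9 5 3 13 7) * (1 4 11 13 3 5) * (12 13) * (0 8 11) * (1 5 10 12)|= |(1 4 9 5 10 12 13 7 8 11)|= 10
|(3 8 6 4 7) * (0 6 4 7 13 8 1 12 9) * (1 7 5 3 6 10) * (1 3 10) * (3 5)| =12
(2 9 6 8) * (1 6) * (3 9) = (1 6 8 2 3 9) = [0, 6, 3, 9, 4, 5, 8, 7, 2, 1]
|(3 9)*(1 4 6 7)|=4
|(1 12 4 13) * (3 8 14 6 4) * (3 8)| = |(1 12 8 14 6 4 13)| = 7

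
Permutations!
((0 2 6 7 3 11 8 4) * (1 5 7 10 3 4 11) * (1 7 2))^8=(11)(0 4 7 3 10 6 2 5 1)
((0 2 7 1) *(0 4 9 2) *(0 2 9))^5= (9)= ((9)(0 2 7 1 4))^5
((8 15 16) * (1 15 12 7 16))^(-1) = (1 15)(7 12 8 16)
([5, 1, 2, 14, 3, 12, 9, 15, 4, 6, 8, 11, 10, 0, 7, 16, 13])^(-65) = (0 14 12 15 8 13 3 5 7 10 16 4)(6 9)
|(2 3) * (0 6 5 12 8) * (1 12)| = |(0 6 5 1 12 8)(2 3)| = 6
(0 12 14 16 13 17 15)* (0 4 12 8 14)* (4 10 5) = (0 8 14 16 13 17 15 10 5 4 12) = [8, 1, 2, 3, 12, 4, 6, 7, 14, 9, 5, 11, 0, 17, 16, 10, 13, 15]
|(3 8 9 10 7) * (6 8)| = |(3 6 8 9 10 7)| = 6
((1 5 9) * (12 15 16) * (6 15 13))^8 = ((1 5 9)(6 15 16 12 13))^8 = (1 9 5)(6 12 15 13 16)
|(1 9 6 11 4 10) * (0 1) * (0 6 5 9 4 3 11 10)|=|(0 1 4)(3 11)(5 9)(6 10)|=6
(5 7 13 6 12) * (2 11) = (2 11)(5 7 13 6 12) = [0, 1, 11, 3, 4, 7, 12, 13, 8, 9, 10, 2, 5, 6]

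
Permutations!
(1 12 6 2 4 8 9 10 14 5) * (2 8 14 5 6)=(1 12 2 4 14 6 8 9 10 5)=[0, 12, 4, 3, 14, 1, 8, 7, 9, 10, 5, 11, 2, 13, 6]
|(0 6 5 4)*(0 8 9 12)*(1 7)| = 14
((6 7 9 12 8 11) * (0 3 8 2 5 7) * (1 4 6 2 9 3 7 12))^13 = (0 7 3 8 11 2 5 12 9 1 4 6)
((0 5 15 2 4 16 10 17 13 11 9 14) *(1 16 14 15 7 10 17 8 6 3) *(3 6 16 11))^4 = ((0 5 7 10 8 16 17 13 3 1 11 9 15 2 4 14))^4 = (0 8 3 15)(1 2 5 16)(4 7 17 11)(9 14 10 13)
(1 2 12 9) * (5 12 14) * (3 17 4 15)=(1 2 14 5 12 9)(3 17 4 15)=[0, 2, 14, 17, 15, 12, 6, 7, 8, 1, 10, 11, 9, 13, 5, 3, 16, 4]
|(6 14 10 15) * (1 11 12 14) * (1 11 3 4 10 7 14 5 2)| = |(1 3 4 10 15 6 11 12 5 2)(7 14)| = 10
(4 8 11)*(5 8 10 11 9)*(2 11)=(2 11 4 10)(5 8 9)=[0, 1, 11, 3, 10, 8, 6, 7, 9, 5, 2, 4]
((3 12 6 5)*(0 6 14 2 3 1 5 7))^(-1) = ((0 6 7)(1 5)(2 3 12 14))^(-1) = (0 7 6)(1 5)(2 14 12 3)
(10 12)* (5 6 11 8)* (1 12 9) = (1 12 10 9)(5 6 11 8) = [0, 12, 2, 3, 4, 6, 11, 7, 5, 1, 9, 8, 10]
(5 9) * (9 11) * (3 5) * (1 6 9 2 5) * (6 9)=(1 9 3)(2 5 11)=[0, 9, 5, 1, 4, 11, 6, 7, 8, 3, 10, 2]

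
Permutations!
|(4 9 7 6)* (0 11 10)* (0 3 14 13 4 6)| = 9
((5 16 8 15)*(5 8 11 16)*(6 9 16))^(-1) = (6 11 16 9)(8 15)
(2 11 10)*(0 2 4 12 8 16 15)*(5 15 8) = (0 2 11 10 4 12 5 15)(8 16) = [2, 1, 11, 3, 12, 15, 6, 7, 16, 9, 4, 10, 5, 13, 14, 0, 8]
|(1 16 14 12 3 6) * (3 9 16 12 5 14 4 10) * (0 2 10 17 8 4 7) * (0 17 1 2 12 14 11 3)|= 16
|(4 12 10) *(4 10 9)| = |(4 12 9)| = 3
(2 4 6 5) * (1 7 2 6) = (1 7 2 4)(5 6) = [0, 7, 4, 3, 1, 6, 5, 2]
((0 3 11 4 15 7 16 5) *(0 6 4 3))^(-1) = (3 11)(4 6 5 16 7 15)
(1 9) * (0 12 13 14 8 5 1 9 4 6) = (0 12 13 14 8 5 1 4 6) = [12, 4, 2, 3, 6, 1, 0, 7, 5, 9, 10, 11, 13, 14, 8]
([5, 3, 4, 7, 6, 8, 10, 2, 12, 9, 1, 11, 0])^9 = (0 5 8 12)(1 7 4 10 3 2 6)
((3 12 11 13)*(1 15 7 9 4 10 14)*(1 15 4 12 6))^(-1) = ((1 4 10 14 15 7 9 12 11 13 3 6))^(-1) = (1 6 3 13 11 12 9 7 15 14 10 4)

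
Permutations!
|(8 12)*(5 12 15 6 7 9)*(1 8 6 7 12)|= |(1 8 15 7 9 5)(6 12)|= 6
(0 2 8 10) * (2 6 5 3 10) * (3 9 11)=(0 6 5 9 11 3 10)(2 8)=[6, 1, 8, 10, 4, 9, 5, 7, 2, 11, 0, 3]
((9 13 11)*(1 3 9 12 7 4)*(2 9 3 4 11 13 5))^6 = ((13)(1 4)(2 9 5)(7 11 12))^6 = (13)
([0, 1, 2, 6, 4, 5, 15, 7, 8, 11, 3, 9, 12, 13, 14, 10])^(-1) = (3 10 15 6)(9 11)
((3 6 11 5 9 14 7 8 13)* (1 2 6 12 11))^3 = (3 5 7)(8 12 9)(11 14 13) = ((1 2 6)(3 12 11 5 9 14 7 8 13))^3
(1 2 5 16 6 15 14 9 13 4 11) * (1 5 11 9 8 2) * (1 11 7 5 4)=(1 11 4 9 13)(2 7 5 16 6 15 14 8)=[0, 11, 7, 3, 9, 16, 15, 5, 2, 13, 10, 4, 12, 1, 8, 14, 6]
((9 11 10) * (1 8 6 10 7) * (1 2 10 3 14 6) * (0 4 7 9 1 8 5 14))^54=(0 10 6 7 5)(1 3 2 14 4)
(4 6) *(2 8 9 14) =(2 8 9 14)(4 6) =[0, 1, 8, 3, 6, 5, 4, 7, 9, 14, 10, 11, 12, 13, 2]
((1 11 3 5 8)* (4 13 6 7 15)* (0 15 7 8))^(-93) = ((0 15 4 13 6 8 1 11 3 5))^(-93) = (0 11 6 15 3 8 4 5 1 13)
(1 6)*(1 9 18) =(1 6 9 18) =[0, 6, 2, 3, 4, 5, 9, 7, 8, 18, 10, 11, 12, 13, 14, 15, 16, 17, 1]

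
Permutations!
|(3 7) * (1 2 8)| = |(1 2 8)(3 7)| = 6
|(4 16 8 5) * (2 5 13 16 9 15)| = |(2 5 4 9 15)(8 13 16)| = 15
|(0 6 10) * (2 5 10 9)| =6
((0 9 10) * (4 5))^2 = ((0 9 10)(4 5))^2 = (0 10 9)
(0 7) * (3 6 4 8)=(0 7)(3 6 4 8)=[7, 1, 2, 6, 8, 5, 4, 0, 3]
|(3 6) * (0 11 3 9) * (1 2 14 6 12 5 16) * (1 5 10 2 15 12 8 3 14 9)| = 10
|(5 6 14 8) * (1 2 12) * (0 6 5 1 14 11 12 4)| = 9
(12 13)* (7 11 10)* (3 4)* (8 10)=[0, 1, 2, 4, 3, 5, 6, 11, 10, 9, 7, 8, 13, 12]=(3 4)(7 11 8 10)(12 13)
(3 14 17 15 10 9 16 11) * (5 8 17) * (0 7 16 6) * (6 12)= [7, 1, 2, 14, 4, 8, 0, 16, 17, 12, 9, 3, 6, 13, 5, 10, 11, 15]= (0 7 16 11 3 14 5 8 17 15 10 9 12 6)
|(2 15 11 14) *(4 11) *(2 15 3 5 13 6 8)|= |(2 3 5 13 6 8)(4 11 14 15)|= 12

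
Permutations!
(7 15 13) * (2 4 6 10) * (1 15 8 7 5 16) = [0, 15, 4, 3, 6, 16, 10, 8, 7, 9, 2, 11, 12, 5, 14, 13, 1] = (1 15 13 5 16)(2 4 6 10)(7 8)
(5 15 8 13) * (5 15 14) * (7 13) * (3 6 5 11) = (3 6 5 14 11)(7 13 15 8) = [0, 1, 2, 6, 4, 14, 5, 13, 7, 9, 10, 3, 12, 15, 11, 8]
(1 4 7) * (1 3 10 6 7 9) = (1 4 9)(3 10 6 7) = [0, 4, 2, 10, 9, 5, 7, 3, 8, 1, 6]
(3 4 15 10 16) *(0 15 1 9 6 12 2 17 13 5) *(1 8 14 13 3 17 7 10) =(0 15 1 9 6 12 2 7 10 16 17 3 4 8 14 13 5) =[15, 9, 7, 4, 8, 0, 12, 10, 14, 6, 16, 11, 2, 5, 13, 1, 17, 3]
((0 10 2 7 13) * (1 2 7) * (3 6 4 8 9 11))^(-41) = ((0 10 7 13)(1 2)(3 6 4 8 9 11))^(-41) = (0 13 7 10)(1 2)(3 6 4 8 9 11)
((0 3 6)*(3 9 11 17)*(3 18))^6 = ((0 9 11 17 18 3 6))^6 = (0 6 3 18 17 11 9)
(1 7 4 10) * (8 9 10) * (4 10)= (1 7 10)(4 8 9)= [0, 7, 2, 3, 8, 5, 6, 10, 9, 4, 1]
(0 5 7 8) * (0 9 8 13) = [5, 1, 2, 3, 4, 7, 6, 13, 9, 8, 10, 11, 12, 0] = (0 5 7 13)(8 9)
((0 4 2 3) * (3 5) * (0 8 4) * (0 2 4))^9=((0 2 5 3 8))^9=(0 8 3 5 2)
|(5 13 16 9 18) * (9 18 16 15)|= |(5 13 15 9 16 18)|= 6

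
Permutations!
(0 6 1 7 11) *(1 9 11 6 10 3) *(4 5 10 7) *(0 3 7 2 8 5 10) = (0 2 8 5)(1 4 10 7 6 9 11 3) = [2, 4, 8, 1, 10, 0, 9, 6, 5, 11, 7, 3]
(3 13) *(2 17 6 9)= (2 17 6 9)(3 13)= [0, 1, 17, 13, 4, 5, 9, 7, 8, 2, 10, 11, 12, 3, 14, 15, 16, 6]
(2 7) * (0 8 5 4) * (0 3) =[8, 1, 7, 0, 3, 4, 6, 2, 5] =(0 8 5 4 3)(2 7)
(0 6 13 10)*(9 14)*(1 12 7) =(0 6 13 10)(1 12 7)(9 14) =[6, 12, 2, 3, 4, 5, 13, 1, 8, 14, 0, 11, 7, 10, 9]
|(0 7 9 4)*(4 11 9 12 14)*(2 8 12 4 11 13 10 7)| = |(0 2 8 12 14 11 9 13 10 7 4)| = 11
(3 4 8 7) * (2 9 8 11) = (2 9 8 7 3 4 11) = [0, 1, 9, 4, 11, 5, 6, 3, 7, 8, 10, 2]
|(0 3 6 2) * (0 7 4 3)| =|(2 7 4 3 6)| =5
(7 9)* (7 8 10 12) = (7 9 8 10 12) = [0, 1, 2, 3, 4, 5, 6, 9, 10, 8, 12, 11, 7]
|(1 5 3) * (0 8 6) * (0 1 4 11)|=8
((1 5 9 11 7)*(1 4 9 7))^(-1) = (1 11 9 4 7 5)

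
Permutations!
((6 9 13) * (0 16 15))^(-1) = ((0 16 15)(6 9 13))^(-1) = (0 15 16)(6 13 9)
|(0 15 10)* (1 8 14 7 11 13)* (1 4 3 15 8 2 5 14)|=|(0 8 1 2 5 14 7 11 13 4 3 15 10)|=13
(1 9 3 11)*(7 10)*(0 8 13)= (0 8 13)(1 9 3 11)(7 10)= [8, 9, 2, 11, 4, 5, 6, 10, 13, 3, 7, 1, 12, 0]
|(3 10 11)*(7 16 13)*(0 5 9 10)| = 6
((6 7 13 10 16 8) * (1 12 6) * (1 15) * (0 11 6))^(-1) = (0 12 1 15 8 16 10 13 7 6 11)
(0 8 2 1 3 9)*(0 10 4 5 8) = [0, 3, 1, 9, 5, 8, 6, 7, 2, 10, 4] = (1 3 9 10 4 5 8 2)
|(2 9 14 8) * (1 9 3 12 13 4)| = |(1 9 14 8 2 3 12 13 4)| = 9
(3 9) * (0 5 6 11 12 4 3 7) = (0 5 6 11 12 4 3 9 7) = [5, 1, 2, 9, 3, 6, 11, 0, 8, 7, 10, 12, 4]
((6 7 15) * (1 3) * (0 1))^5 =((0 1 3)(6 7 15))^5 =(0 3 1)(6 15 7)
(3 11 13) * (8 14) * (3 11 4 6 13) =(3 4 6 13 11)(8 14) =[0, 1, 2, 4, 6, 5, 13, 7, 14, 9, 10, 3, 12, 11, 8]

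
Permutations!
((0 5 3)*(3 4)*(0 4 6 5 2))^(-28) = (6)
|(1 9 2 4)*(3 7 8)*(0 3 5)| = 20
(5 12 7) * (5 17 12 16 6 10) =(5 16 6 10)(7 17 12) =[0, 1, 2, 3, 4, 16, 10, 17, 8, 9, 5, 11, 7, 13, 14, 15, 6, 12]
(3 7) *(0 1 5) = (0 1 5)(3 7) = [1, 5, 2, 7, 4, 0, 6, 3]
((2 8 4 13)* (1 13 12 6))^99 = (1 13 2 8 4 12 6)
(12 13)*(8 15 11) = [0, 1, 2, 3, 4, 5, 6, 7, 15, 9, 10, 8, 13, 12, 14, 11] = (8 15 11)(12 13)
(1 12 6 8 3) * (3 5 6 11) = [0, 12, 2, 1, 4, 6, 8, 7, 5, 9, 10, 3, 11] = (1 12 11 3)(5 6 8)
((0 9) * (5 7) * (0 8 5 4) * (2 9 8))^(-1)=(0 4 7 5 8)(2 9)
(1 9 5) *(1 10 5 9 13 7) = [0, 13, 2, 3, 4, 10, 6, 1, 8, 9, 5, 11, 12, 7] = (1 13 7)(5 10)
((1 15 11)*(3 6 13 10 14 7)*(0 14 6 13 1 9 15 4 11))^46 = ((0 14 7 3 13 10 6 1 4 11 9 15))^46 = (0 9 4 6 13 7)(1 10 3 14 15 11)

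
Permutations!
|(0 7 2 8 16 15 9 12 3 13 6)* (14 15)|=|(0 7 2 8 16 14 15 9 12 3 13 6)|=12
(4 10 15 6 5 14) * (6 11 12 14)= (4 10 15 11 12 14)(5 6)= [0, 1, 2, 3, 10, 6, 5, 7, 8, 9, 15, 12, 14, 13, 4, 11]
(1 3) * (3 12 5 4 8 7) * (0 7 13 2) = (0 7 3 1 12 5 4 8 13 2) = [7, 12, 0, 1, 8, 4, 6, 3, 13, 9, 10, 11, 5, 2]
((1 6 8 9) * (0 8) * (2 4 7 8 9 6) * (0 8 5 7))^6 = (0 9 1 2 4) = ((0 9 1 2 4)(5 7)(6 8))^6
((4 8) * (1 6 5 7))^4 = ((1 6 5 7)(4 8))^4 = (8)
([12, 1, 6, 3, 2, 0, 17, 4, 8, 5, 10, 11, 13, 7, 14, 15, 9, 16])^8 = (0 16 2 13 5 17 4 12 9 6 7)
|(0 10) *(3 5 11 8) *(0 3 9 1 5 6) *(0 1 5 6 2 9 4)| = 18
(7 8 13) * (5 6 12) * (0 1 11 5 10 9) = (0 1 11 5 6 12 10 9)(7 8 13) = [1, 11, 2, 3, 4, 6, 12, 8, 13, 0, 9, 5, 10, 7]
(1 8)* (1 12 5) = (1 8 12 5) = [0, 8, 2, 3, 4, 1, 6, 7, 12, 9, 10, 11, 5]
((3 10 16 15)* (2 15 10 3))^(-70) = ((2 15)(10 16))^(-70) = (16)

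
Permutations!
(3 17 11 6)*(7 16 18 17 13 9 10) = (3 13 9 10 7 16 18 17 11 6) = [0, 1, 2, 13, 4, 5, 3, 16, 8, 10, 7, 6, 12, 9, 14, 15, 18, 11, 17]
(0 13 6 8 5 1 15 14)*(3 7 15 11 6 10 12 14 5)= (0 13 10 12 14)(1 11 6 8 3 7 15 5)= [13, 11, 2, 7, 4, 1, 8, 15, 3, 9, 12, 6, 14, 10, 0, 5]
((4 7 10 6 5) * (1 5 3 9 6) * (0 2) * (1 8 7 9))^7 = ((0 2)(1 5 4 9 6 3)(7 10 8))^7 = (0 2)(1 5 4 9 6 3)(7 10 8)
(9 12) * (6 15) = (6 15)(9 12) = [0, 1, 2, 3, 4, 5, 15, 7, 8, 12, 10, 11, 9, 13, 14, 6]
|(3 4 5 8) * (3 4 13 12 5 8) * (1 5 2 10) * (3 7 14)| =|(1 5 7 14 3 13 12 2 10)(4 8)| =18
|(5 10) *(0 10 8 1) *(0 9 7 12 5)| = 6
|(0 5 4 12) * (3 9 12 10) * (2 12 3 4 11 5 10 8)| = 6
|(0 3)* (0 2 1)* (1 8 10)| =|(0 3 2 8 10 1)| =6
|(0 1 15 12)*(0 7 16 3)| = 7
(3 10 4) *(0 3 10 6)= (0 3 6)(4 10)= [3, 1, 2, 6, 10, 5, 0, 7, 8, 9, 4]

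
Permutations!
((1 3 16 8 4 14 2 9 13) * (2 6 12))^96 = ((1 3 16 8 4 14 6 12 2 9 13))^96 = (1 2 14 16 13 12 4 3 9 6 8)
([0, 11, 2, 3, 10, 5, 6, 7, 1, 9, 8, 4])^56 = (1 11 4 10 8)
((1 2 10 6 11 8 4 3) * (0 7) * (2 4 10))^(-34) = (1 3 4)(6 8)(10 11) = ((0 7)(1 4 3)(6 11 8 10))^(-34)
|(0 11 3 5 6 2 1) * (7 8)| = |(0 11 3 5 6 2 1)(7 8)| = 14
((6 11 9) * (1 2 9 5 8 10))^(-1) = (1 10 8 5 11 6 9 2) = ((1 2 9 6 11 5 8 10))^(-1)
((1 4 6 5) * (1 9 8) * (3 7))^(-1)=(1 8 9 5 6 4)(3 7)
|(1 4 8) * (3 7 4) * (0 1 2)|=|(0 1 3 7 4 8 2)|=7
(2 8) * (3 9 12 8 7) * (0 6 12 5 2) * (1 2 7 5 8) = (0 6 12 1 2 5 7 3 9 8) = [6, 2, 5, 9, 4, 7, 12, 3, 0, 8, 10, 11, 1]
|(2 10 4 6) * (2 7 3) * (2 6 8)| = |(2 10 4 8)(3 6 7)| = 12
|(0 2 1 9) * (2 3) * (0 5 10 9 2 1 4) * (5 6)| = 20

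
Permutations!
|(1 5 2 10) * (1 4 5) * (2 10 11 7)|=3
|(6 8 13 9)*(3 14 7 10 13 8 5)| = 8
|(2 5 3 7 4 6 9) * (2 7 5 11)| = 4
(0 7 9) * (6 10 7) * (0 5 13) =(0 6 10 7 9 5 13) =[6, 1, 2, 3, 4, 13, 10, 9, 8, 5, 7, 11, 12, 0]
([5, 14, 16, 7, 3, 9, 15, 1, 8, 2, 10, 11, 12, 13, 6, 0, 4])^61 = [5, 14, 16, 7, 3, 9, 15, 1, 8, 2, 10, 11, 12, 13, 6, 0, 4]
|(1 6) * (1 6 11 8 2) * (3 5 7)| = 12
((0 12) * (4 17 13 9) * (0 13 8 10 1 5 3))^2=((0 12 13 9 4 17 8 10 1 5 3))^2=(0 13 4 8 1 3 12 9 17 10 5)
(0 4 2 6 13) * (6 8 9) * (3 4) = (0 3 4 2 8 9 6 13) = [3, 1, 8, 4, 2, 5, 13, 7, 9, 6, 10, 11, 12, 0]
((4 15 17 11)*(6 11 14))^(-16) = ((4 15 17 14 6 11))^(-16) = (4 17 6)(11 15 14)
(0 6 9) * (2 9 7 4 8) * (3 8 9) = (0 6 7 4 9)(2 3 8) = [6, 1, 3, 8, 9, 5, 7, 4, 2, 0]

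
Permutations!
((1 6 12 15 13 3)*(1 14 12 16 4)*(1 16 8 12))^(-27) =((1 6 8 12 15 13 3 14)(4 16))^(-27) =(1 13 8 14 15 6 3 12)(4 16)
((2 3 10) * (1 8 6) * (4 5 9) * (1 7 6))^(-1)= (1 8)(2 10 3)(4 9 5)(6 7)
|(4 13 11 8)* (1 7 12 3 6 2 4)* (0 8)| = |(0 8 1 7 12 3 6 2 4 13 11)| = 11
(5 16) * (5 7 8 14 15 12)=(5 16 7 8 14 15 12)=[0, 1, 2, 3, 4, 16, 6, 8, 14, 9, 10, 11, 5, 13, 15, 12, 7]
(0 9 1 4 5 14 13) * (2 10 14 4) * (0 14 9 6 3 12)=(0 6 3 12)(1 2 10 9)(4 5)(13 14)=[6, 2, 10, 12, 5, 4, 3, 7, 8, 1, 9, 11, 0, 14, 13]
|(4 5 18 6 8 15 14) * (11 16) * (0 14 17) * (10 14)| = 10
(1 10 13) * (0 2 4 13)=(0 2 4 13 1 10)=[2, 10, 4, 3, 13, 5, 6, 7, 8, 9, 0, 11, 12, 1]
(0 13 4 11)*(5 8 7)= (0 13 4 11)(5 8 7)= [13, 1, 2, 3, 11, 8, 6, 5, 7, 9, 10, 0, 12, 4]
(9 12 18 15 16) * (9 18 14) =(9 12 14)(15 16 18) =[0, 1, 2, 3, 4, 5, 6, 7, 8, 12, 10, 11, 14, 13, 9, 16, 18, 17, 15]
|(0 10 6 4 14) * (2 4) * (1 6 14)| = 12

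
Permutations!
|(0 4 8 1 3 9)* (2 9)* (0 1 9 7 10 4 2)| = 9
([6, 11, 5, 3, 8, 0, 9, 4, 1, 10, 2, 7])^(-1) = (0 5 2 10 9 6)(1 8 4 7 11)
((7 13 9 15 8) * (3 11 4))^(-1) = ((3 11 4)(7 13 9 15 8))^(-1) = (3 4 11)(7 8 15 9 13)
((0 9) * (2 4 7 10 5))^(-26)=(2 5 10 7 4)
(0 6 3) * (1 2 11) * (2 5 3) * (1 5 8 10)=(0 6 2 11 5 3)(1 8 10)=[6, 8, 11, 0, 4, 3, 2, 7, 10, 9, 1, 5]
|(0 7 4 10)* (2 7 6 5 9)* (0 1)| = |(0 6 5 9 2 7 4 10 1)| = 9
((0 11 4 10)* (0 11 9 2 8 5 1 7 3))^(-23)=(0 9 2 8 5 1 7 3)(4 10 11)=((0 9 2 8 5 1 7 3)(4 10 11))^(-23)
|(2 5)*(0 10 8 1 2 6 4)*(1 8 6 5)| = 4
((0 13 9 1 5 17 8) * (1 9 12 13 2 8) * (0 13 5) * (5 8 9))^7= ((0 2 9 5 17 1)(8 13 12))^7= (0 2 9 5 17 1)(8 13 12)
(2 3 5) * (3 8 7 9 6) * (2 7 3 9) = (2 8 3 5 7)(6 9) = [0, 1, 8, 5, 4, 7, 9, 2, 3, 6]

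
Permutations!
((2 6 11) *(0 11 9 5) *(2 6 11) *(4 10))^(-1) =(0 5 9 6 11 2)(4 10)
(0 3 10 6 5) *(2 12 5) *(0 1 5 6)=(0 3 10)(1 5)(2 12 6)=[3, 5, 12, 10, 4, 1, 2, 7, 8, 9, 0, 11, 6]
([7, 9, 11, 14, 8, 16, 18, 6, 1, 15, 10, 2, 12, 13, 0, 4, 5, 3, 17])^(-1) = (0 14 3 17 18 6 7)(1 8 4 15 9)(2 11)(5 16)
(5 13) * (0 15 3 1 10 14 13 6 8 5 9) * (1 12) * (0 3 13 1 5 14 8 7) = [15, 10, 2, 12, 4, 6, 7, 0, 14, 3, 8, 11, 5, 9, 1, 13] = (0 15 13 9 3 12 5 6 7)(1 10 8 14)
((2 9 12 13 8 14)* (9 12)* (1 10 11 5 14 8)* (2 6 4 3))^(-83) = ((1 10 11 5 14 6 4 3 2 12 13))^(-83) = (1 6 13 14 12 5 2 11 3 10 4)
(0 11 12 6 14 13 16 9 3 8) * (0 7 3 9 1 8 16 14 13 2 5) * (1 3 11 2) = (0 2 5)(1 8 7 11 12 6 13 14)(3 16) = [2, 8, 5, 16, 4, 0, 13, 11, 7, 9, 10, 12, 6, 14, 1, 15, 3]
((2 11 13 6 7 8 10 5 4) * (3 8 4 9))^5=((2 11 13 6 7 4)(3 8 10 5 9))^5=(2 4 7 6 13 11)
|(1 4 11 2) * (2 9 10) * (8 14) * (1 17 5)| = 8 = |(1 4 11 9 10 2 17 5)(8 14)|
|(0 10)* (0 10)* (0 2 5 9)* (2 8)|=|(10)(0 8 2 5 9)|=5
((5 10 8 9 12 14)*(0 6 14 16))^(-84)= ((0 6 14 5 10 8 9 12 16))^(-84)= (0 9 5)(6 12 10)(8 14 16)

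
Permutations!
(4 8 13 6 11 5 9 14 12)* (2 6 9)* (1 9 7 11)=(1 9 14 12 4 8 13 7 11 5 2 6)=[0, 9, 6, 3, 8, 2, 1, 11, 13, 14, 10, 5, 4, 7, 12]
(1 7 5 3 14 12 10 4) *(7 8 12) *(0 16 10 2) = [16, 8, 0, 14, 1, 3, 6, 5, 12, 9, 4, 11, 2, 13, 7, 15, 10] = (0 16 10 4 1 8 12 2)(3 14 7 5)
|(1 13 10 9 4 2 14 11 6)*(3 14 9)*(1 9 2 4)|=|(1 13 10 3 14 11 6 9)|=8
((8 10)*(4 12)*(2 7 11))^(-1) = (2 11 7)(4 12)(8 10)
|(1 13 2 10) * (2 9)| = 5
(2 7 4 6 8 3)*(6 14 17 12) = (2 7 4 14 17 12 6 8 3) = [0, 1, 7, 2, 14, 5, 8, 4, 3, 9, 10, 11, 6, 13, 17, 15, 16, 12]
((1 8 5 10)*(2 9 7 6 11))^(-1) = (1 10 5 8)(2 11 6 7 9)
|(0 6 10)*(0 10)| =2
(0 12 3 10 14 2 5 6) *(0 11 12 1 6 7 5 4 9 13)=(0 1 6 11 12 3 10 14 2 4 9 13)(5 7)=[1, 6, 4, 10, 9, 7, 11, 5, 8, 13, 14, 12, 3, 0, 2]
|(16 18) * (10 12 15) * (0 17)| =6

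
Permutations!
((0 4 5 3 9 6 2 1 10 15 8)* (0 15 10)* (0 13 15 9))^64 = ((0 4 5 3)(1 13 15 8 9 6 2))^64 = (1 13 15 8 9 6 2)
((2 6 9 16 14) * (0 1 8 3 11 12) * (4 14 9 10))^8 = (16)(0 8 11)(1 3 12)(2 4 6 14 10)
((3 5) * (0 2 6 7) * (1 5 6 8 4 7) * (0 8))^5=((0 2)(1 5 3 6)(4 7 8))^5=(0 2)(1 5 3 6)(4 8 7)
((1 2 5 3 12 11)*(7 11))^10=((1 2 5 3 12 7 11))^10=(1 3 11 5 7 2 12)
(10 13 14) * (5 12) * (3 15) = [0, 1, 2, 15, 4, 12, 6, 7, 8, 9, 13, 11, 5, 14, 10, 3] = (3 15)(5 12)(10 13 14)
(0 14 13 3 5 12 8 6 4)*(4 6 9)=[14, 1, 2, 5, 0, 12, 6, 7, 9, 4, 10, 11, 8, 3, 13]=(0 14 13 3 5 12 8 9 4)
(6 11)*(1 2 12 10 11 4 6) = [0, 2, 12, 3, 6, 5, 4, 7, 8, 9, 11, 1, 10] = (1 2 12 10 11)(4 6)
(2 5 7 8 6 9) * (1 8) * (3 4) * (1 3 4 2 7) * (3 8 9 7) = (1 9 3 2 5)(6 7 8) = [0, 9, 5, 2, 4, 1, 7, 8, 6, 3]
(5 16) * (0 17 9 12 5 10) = (0 17 9 12 5 16 10) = [17, 1, 2, 3, 4, 16, 6, 7, 8, 12, 0, 11, 5, 13, 14, 15, 10, 9]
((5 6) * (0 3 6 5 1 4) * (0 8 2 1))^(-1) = ((0 3 6)(1 4 8 2))^(-1) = (0 6 3)(1 2 8 4)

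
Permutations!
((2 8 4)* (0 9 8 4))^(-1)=(0 8 9)(2 4)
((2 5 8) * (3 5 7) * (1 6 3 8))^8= ((1 6 3 5)(2 7 8))^8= (2 8 7)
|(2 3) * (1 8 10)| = |(1 8 10)(2 3)| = 6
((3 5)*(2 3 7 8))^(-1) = (2 8 7 5 3)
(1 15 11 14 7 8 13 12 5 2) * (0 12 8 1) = (0 12 5 2)(1 15 11 14 7)(8 13) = [12, 15, 0, 3, 4, 2, 6, 1, 13, 9, 10, 14, 5, 8, 7, 11]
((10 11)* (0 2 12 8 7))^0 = (12)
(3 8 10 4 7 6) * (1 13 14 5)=(1 13 14 5)(3 8 10 4 7 6)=[0, 13, 2, 8, 7, 1, 3, 6, 10, 9, 4, 11, 12, 14, 5]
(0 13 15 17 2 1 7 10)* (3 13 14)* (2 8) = (0 14 3 13 15 17 8 2 1 7 10) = [14, 7, 1, 13, 4, 5, 6, 10, 2, 9, 0, 11, 12, 15, 3, 17, 16, 8]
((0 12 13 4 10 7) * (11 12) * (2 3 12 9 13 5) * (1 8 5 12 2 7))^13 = ((0 11 9 13 4 10 1 8 5 7)(2 3))^13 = (0 13 1 7 9 10 5 11 4 8)(2 3)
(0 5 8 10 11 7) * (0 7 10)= (0 5 8)(10 11)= [5, 1, 2, 3, 4, 8, 6, 7, 0, 9, 11, 10]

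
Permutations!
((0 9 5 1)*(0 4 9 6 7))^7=((0 6 7)(1 4 9 5))^7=(0 6 7)(1 5 9 4)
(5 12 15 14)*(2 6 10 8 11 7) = (2 6 10 8 11 7)(5 12 15 14) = [0, 1, 6, 3, 4, 12, 10, 2, 11, 9, 8, 7, 15, 13, 5, 14]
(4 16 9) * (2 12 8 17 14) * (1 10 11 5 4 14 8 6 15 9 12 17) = (1 10 11 5 4 16 12 6 15 9 14 2 17 8) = [0, 10, 17, 3, 16, 4, 15, 7, 1, 14, 11, 5, 6, 13, 2, 9, 12, 8]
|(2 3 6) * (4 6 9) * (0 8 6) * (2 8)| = 10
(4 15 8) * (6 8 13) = (4 15 13 6 8) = [0, 1, 2, 3, 15, 5, 8, 7, 4, 9, 10, 11, 12, 6, 14, 13]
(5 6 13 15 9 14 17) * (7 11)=(5 6 13 15 9 14 17)(7 11)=[0, 1, 2, 3, 4, 6, 13, 11, 8, 14, 10, 7, 12, 15, 17, 9, 16, 5]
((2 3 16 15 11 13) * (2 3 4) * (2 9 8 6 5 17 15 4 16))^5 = ((2 16 4 9 8 6 5 17 15 11 13 3))^5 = (2 6 13 9 15 16 5 3 8 11 4 17)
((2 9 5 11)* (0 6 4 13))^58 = (0 4)(2 5)(6 13)(9 11)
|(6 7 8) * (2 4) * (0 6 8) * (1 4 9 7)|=|(0 6 1 4 2 9 7)|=7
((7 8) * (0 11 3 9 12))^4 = (0 12 9 3 11)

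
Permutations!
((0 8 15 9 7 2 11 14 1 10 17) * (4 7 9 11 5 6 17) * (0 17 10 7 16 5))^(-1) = (17)(0 2 7 1 14 11 15 8)(4 10 6 5 16)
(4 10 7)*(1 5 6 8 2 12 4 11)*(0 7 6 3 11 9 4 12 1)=[7, 5, 1, 11, 10, 3, 8, 9, 2, 4, 6, 0, 12]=(12)(0 7 9 4 10 6 8 2 1 5 3 11)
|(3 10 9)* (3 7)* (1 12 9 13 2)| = |(1 12 9 7 3 10 13 2)| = 8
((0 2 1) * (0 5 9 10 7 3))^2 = ((0 2 1 5 9 10 7 3))^2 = (0 1 9 7)(2 5 10 3)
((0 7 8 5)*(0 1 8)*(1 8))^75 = (0 7)(5 8)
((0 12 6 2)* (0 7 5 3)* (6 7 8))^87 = (0 7 3 12 5)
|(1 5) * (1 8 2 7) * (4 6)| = |(1 5 8 2 7)(4 6)| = 10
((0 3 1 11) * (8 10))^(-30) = (0 1)(3 11)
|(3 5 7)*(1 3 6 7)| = |(1 3 5)(6 7)| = 6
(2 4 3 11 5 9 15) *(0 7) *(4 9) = (0 7)(2 9 15)(3 11 5 4) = [7, 1, 9, 11, 3, 4, 6, 0, 8, 15, 10, 5, 12, 13, 14, 2]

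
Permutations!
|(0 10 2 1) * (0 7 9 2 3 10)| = 4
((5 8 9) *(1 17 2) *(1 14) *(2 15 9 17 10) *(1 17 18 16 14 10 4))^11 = (1 4)(2 10)(5 16 15 8 14 9 18 17)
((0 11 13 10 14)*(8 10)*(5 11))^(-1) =(0 14 10 8 13 11 5)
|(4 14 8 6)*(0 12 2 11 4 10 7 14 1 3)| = 35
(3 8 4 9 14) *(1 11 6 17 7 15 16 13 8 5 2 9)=[0, 11, 9, 5, 1, 2, 17, 15, 4, 14, 10, 6, 12, 8, 3, 16, 13, 7]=(1 11 6 17 7 15 16 13 8 4)(2 9 14 3 5)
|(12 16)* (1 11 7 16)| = 5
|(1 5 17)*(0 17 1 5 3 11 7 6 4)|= |(0 17 5 1 3 11 7 6 4)|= 9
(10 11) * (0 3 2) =(0 3 2)(10 11) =[3, 1, 0, 2, 4, 5, 6, 7, 8, 9, 11, 10]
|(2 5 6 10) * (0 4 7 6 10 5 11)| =8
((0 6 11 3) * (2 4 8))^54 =((0 6 11 3)(2 4 8))^54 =(0 11)(3 6)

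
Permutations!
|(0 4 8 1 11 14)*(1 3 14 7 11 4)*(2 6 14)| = |(0 1 4 8 3 2 6 14)(7 11)| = 8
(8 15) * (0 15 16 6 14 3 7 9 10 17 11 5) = (0 15 8 16 6 14 3 7 9 10 17 11 5) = [15, 1, 2, 7, 4, 0, 14, 9, 16, 10, 17, 5, 12, 13, 3, 8, 6, 11]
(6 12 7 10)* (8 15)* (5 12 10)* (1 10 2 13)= (1 10 6 2 13)(5 12 7)(8 15)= [0, 10, 13, 3, 4, 12, 2, 5, 15, 9, 6, 11, 7, 1, 14, 8]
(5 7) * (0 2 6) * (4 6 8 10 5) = [2, 1, 8, 3, 6, 7, 0, 4, 10, 9, 5] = (0 2 8 10 5 7 4 6)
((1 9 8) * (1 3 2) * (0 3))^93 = ((0 3 2 1 9 8))^93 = (0 1)(2 8)(3 9)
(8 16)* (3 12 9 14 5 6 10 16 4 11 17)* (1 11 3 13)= (1 11 17 13)(3 12 9 14 5 6 10 16 8 4)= [0, 11, 2, 12, 3, 6, 10, 7, 4, 14, 16, 17, 9, 1, 5, 15, 8, 13]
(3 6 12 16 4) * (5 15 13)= (3 6 12 16 4)(5 15 13)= [0, 1, 2, 6, 3, 15, 12, 7, 8, 9, 10, 11, 16, 5, 14, 13, 4]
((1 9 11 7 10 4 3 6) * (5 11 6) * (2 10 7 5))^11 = ((1 9 6)(2 10 4 3)(5 11))^11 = (1 6 9)(2 3 4 10)(5 11)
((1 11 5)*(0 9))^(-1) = ((0 9)(1 11 5))^(-1) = (0 9)(1 5 11)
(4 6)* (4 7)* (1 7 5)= (1 7 4 6 5)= [0, 7, 2, 3, 6, 1, 5, 4]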